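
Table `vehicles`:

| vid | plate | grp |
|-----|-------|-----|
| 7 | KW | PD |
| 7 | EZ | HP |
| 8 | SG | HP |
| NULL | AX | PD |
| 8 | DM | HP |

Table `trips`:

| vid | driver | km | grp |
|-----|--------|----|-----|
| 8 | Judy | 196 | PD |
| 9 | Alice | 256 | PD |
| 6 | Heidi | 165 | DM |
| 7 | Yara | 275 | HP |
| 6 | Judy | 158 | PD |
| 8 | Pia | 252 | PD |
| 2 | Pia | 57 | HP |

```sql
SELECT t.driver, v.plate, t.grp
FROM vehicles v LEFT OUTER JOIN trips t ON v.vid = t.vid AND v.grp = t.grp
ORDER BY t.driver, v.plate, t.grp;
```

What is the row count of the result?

5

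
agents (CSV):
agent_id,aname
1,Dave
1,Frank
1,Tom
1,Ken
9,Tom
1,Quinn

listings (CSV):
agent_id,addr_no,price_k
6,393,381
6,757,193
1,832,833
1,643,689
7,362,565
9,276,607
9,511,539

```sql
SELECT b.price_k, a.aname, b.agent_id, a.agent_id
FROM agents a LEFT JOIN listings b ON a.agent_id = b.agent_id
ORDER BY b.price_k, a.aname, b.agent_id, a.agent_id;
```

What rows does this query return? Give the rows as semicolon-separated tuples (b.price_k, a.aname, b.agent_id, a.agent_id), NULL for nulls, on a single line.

(539, Tom, 9, 9); (607, Tom, 9, 9); (689, Dave, 1, 1); (689, Frank, 1, 1); (689, Ken, 1, 1); (689, Quinn, 1, 1); (689, Tom, 1, 1); (833, Dave, 1, 1); (833, Frank, 1, 1); (833, Ken, 1, 1); (833, Quinn, 1, 1); (833, Tom, 1, 1)

LEFT JOIN keeps every row from `agents`; unmatched rows get NULL for `listings`'s columns.
Matching on a.agent_id = b.agent_id.
Matched pairs: 12; unmatched a rows kept: 0.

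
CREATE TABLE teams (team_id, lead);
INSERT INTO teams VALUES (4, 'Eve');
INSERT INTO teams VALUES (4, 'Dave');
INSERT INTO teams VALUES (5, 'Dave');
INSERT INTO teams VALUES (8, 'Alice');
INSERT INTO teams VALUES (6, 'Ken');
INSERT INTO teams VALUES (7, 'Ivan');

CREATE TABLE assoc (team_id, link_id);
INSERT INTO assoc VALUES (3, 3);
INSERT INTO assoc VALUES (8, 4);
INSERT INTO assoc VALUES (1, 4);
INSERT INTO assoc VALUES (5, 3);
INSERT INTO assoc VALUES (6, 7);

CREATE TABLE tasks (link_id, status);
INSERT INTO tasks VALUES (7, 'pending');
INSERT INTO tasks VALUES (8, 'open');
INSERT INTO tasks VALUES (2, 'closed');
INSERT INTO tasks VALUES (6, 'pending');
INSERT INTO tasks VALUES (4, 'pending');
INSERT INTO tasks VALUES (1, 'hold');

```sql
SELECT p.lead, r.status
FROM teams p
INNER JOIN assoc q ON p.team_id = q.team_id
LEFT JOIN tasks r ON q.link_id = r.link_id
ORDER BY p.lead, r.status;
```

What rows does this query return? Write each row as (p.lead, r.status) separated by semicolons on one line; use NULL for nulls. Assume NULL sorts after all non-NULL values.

(Alice, pending); (Dave, NULL); (Ken, pending)

Step 1 — p INNER JOIN q on team_id → 3 row(s).
Then LEFT JOIN `tasks r` on link_id: each of those 3 rows is kept; rows whose q.link_id has no match in r get NULL for r's columns.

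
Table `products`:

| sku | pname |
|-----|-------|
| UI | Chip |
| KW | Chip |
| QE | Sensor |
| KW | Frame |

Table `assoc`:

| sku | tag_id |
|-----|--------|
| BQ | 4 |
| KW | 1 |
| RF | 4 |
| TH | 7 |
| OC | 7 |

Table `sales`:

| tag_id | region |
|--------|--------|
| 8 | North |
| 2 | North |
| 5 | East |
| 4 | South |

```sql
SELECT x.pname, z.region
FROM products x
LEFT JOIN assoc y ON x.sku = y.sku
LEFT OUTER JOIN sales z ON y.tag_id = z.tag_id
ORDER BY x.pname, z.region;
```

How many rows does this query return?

4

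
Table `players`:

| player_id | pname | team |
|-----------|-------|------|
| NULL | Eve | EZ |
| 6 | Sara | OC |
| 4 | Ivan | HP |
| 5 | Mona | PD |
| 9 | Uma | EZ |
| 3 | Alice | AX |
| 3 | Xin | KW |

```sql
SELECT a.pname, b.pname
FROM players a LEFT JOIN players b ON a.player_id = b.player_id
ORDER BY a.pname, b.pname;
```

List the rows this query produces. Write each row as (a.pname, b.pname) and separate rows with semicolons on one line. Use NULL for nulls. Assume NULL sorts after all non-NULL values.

LEFT JOIN keeps every row from `players a`; unmatched rows get NULL for `players b`'s columns.
Matching on a.player_id = b.player_id. A NULL in a compared column never satisfies the condition.
- player_id=NULL: no b row matches, row kept with b columns NULL.
- player_id=6: 1 matching b row(s), so 1 row(s) emitted.
- player_id=4: 1 matching b row(s), so 1 row(s) emitted.
- player_id=5: 1 matching b row(s), so 1 row(s) emitted.
- player_id=9: 1 matching b row(s), so 1 row(s) emitted.
- player_id=3: 2 matching b row(s), so 2 row(s) emitted.
- player_id=3: 2 matching b row(s), so 2 row(s) emitted.
After projecting and ordering:
a.pname | b.pname
Alice | Alice
Alice | Xin
Eve | NULL
Ivan | Ivan
Mona | Mona
Sara | Sara
Uma | Uma
Xin | Alice
Xin | Xin

(Alice, Alice); (Alice, Xin); (Eve, NULL); (Ivan, Ivan); (Mona, Mona); (Sara, Sara); (Uma, Uma); (Xin, Alice); (Xin, Xin)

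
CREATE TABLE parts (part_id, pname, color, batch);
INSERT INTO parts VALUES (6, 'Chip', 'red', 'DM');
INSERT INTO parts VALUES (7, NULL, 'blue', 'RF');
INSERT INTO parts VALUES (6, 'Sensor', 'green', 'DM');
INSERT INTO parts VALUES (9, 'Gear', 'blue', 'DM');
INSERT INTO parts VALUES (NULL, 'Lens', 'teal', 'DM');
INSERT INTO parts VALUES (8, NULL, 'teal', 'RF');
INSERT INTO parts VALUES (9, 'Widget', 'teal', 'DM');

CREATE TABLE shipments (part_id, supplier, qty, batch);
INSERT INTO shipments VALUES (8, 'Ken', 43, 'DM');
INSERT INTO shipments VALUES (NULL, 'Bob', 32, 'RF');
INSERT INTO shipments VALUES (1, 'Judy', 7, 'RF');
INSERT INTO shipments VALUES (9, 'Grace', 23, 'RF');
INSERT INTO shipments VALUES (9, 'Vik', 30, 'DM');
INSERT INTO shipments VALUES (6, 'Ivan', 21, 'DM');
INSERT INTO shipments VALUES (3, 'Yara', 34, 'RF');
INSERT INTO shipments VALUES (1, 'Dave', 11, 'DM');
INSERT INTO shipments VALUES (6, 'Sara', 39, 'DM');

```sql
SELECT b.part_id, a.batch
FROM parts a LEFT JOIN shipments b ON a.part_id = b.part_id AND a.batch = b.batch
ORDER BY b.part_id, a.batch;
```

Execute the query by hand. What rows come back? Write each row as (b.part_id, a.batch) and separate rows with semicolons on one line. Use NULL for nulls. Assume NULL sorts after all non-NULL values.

LEFT JOIN keeps every row from `parts`; unmatched rows get NULL for `shipments`'s columns.
Matching on a.part_id = b.part_id AND a.batch = b.batch. A NULL in a compared column never satisfies the condition.
- a (part_id=6, batch=DM) pairs with 2 row(s) of b.
- a (part_id=7, batch=RF) has no partner → padded with NULL.
- a (part_id=6, batch=DM) pairs with 2 row(s) of b.
- a (part_id=9, batch=DM) pairs with 1 row(s) of b.
- a (part_id=NULL, batch=DM) has no partner → padded with NULL.
- a (part_id=8, batch=RF) has no partner → padded with NULL.
- a (part_id=9, batch=DM) pairs with 1 row(s) of b.
After projecting and ordering:
b.part_id | a.batch
6 | DM
6 | DM
6 | DM
6 | DM
9 | DM
9 | DM
NULL | DM
NULL | RF
NULL | RF

(6, DM); (6, DM); (6, DM); (6, DM); (9, DM); (9, DM); (NULL, DM); (NULL, RF); (NULL, RF)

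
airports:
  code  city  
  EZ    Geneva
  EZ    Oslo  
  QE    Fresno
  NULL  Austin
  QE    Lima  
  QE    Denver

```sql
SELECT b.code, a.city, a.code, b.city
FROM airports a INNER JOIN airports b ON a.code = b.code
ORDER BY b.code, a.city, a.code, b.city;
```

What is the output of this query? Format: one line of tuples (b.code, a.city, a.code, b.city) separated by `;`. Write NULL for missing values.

(EZ, Geneva, EZ, Geneva); (EZ, Geneva, EZ, Oslo); (EZ, Oslo, EZ, Geneva); (EZ, Oslo, EZ, Oslo); (QE, Denver, QE, Denver); (QE, Denver, QE, Fresno); (QE, Denver, QE, Lima); (QE, Fresno, QE, Denver); (QE, Fresno, QE, Fresno); (QE, Fresno, QE, Lima); (QE, Lima, QE, Denver); (QE, Lima, QE, Fresno); (QE, Lima, QE, Lima)

INNER JOIN keeps only pairs where the ON condition holds.
Matching on a.code = b.code. A NULL in a compared column never satisfies the condition.
- a[0] code=EZ → 2 match(es) in b → 2 row(s).
- a[1] code=EZ → 2 match(es) in b → 2 row(s).
- a[2] code=QE → 3 match(es) in b → 3 row(s).
- a[3] code=NULL → no match; dropped.
- a[4] code=QE → 3 match(es) in b → 3 row(s).
- a[5] code=QE → 3 match(es) in b → 3 row(s).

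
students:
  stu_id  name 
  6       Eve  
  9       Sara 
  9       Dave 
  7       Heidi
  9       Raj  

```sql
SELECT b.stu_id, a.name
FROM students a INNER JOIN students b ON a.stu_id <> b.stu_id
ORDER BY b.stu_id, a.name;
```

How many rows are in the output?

14

INNER JOIN keeps only pairs where the ON condition holds.
Matching on a.stu_id <> b.stu_id.
- a[0] stu_id=6 → 4 match(es) in b → 4 row(s).
- a[1] stu_id=9 → 2 match(es) in b → 2 row(s).
- a[2] stu_id=9 → 2 match(es) in b → 2 row(s).
- a[3] stu_id=7 → 4 match(es) in b → 4 row(s).
- a[4] stu_id=9 → 2 match(es) in b → 2 row(s).
Total: 14 rows.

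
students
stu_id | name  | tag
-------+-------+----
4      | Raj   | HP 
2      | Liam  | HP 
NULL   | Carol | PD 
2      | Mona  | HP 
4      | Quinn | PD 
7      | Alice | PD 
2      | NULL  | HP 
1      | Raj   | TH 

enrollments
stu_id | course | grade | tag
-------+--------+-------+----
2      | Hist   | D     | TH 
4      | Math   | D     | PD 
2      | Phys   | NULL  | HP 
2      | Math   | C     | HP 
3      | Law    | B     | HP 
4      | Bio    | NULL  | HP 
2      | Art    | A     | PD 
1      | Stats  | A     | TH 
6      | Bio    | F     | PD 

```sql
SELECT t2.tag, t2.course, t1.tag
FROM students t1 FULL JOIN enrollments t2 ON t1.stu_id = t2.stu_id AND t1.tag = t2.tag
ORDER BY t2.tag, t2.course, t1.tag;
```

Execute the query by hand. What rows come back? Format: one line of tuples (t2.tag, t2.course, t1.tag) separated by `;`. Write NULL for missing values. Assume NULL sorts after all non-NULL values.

(HP, Bio, HP); (HP, Law, NULL); (HP, Math, HP); (HP, Math, HP); (HP, Math, HP); (HP, Phys, HP); (HP, Phys, HP); (HP, Phys, HP); (PD, Art, NULL); (PD, Bio, NULL); (PD, Math, PD); (TH, Hist, NULL); (TH, Stats, TH); (NULL, NULL, PD); (NULL, NULL, PD)

FULL OUTER JOIN keeps every row from both sides; unmatched rows get NULL for the other side's columns.
Matching on t1.stu_id = t2.stu_id AND t1.tag = t2.tag. A NULL in a compared column never satisfies the condition.
Matched pairs: 9; unmatched t1 rows kept: 2; unmatched t2 rows kept: 4.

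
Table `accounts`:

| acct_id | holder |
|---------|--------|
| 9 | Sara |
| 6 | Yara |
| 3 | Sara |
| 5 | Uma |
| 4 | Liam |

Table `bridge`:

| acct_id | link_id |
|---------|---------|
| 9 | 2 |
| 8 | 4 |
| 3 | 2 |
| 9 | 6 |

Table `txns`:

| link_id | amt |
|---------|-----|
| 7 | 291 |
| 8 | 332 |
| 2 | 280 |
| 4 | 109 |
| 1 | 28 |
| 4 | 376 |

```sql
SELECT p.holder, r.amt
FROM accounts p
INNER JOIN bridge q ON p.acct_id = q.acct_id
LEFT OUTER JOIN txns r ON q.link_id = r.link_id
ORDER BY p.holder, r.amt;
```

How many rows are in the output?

3

Joins associate left-to-right: accounts INNER JOIN bridge on acct_id gives 3 intermediate row(s).
Then LEFT JOIN `txns r` on link_id: each of those 3 rows is kept; rows whose q.link_id has no match in r get NULL for r's columns.
Result: 3 row(s).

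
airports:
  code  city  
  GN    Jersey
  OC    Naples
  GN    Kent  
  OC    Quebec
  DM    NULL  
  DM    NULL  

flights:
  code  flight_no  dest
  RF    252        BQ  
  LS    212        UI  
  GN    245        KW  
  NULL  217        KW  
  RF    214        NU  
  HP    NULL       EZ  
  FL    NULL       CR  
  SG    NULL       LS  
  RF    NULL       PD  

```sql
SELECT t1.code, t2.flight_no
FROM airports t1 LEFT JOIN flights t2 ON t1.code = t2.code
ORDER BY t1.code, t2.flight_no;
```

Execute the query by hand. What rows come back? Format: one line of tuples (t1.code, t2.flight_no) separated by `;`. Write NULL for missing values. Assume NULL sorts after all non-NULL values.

LEFT JOIN keeps every row from `airports`; unmatched rows get NULL for `flights`'s columns.
Matching on t1.code = t2.code. A NULL in a compared column never satisfies the condition.
Matched pairs: 2; unmatched t1 rows kept: 4.

(DM, NULL); (DM, NULL); (GN, 245); (GN, 245); (OC, NULL); (OC, NULL)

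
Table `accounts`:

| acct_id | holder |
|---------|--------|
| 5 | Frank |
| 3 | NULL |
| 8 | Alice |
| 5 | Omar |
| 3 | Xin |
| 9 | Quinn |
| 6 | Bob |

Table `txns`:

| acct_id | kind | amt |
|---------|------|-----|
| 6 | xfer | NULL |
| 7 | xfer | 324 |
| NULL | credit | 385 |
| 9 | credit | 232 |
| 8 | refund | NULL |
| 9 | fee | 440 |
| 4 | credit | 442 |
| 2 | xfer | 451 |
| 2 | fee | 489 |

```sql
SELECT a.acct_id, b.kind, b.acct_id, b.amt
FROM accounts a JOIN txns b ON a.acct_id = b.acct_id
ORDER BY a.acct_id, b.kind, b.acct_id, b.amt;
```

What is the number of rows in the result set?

4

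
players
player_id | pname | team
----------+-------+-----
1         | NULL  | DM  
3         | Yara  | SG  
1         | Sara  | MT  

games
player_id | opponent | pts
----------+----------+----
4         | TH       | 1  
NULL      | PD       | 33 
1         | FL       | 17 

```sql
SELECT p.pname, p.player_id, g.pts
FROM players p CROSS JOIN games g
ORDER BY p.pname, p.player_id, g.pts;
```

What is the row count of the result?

9

CROSS JOIN pairs every row of `players` with every row of `games`: 3 × 3 = 9 rows.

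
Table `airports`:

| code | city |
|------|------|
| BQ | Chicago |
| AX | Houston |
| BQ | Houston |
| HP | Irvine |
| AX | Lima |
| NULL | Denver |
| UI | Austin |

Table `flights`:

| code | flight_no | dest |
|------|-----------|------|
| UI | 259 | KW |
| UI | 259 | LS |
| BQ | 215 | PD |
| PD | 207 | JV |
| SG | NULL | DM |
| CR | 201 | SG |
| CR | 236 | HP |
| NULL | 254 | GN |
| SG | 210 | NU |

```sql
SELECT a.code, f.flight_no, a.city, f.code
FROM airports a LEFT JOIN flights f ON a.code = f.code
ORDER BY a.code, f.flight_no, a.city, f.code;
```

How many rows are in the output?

8

LEFT JOIN keeps every row from `airports`; unmatched rows get NULL for `flights`'s columns.
Matching on a.code = f.code. A NULL in a compared column never satisfies the condition.
- code=BQ: 1 matching f row(s), so 1 row(s) emitted.
- code=AX: no f row matches, row kept with f columns NULL.
- code=BQ: 1 matching f row(s), so 1 row(s) emitted.
- code=HP: no f row matches, row kept with f columns NULL.
- code=AX: no f row matches, row kept with f columns NULL.
- code=NULL: no f row matches, row kept with f columns NULL.
- code=UI: 2 matching f row(s), so 2 row(s) emitted.
Total: 4 matched + 4 padded = 8 rows.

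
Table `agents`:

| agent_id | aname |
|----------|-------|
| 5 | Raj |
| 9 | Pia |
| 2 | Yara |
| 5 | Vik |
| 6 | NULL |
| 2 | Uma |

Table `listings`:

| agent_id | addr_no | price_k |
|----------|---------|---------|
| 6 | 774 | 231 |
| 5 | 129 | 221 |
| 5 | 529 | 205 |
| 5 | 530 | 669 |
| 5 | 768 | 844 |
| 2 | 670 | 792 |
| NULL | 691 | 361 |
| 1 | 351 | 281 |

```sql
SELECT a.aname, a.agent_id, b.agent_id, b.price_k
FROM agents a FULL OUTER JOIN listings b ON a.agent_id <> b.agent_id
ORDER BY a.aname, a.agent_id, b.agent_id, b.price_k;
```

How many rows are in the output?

FULL OUTER JOIN keeps every row from both sides; unmatched rows get NULL for the other side's columns.
Matching on a.agent_id <> b.agent_id. A NULL in a compared column never satisfies the condition.
Matched pairs: 31; unmatched a rows kept: 0; unmatched b rows kept: 1.
Total: 31 matched + 1 padded = 32 rows.

32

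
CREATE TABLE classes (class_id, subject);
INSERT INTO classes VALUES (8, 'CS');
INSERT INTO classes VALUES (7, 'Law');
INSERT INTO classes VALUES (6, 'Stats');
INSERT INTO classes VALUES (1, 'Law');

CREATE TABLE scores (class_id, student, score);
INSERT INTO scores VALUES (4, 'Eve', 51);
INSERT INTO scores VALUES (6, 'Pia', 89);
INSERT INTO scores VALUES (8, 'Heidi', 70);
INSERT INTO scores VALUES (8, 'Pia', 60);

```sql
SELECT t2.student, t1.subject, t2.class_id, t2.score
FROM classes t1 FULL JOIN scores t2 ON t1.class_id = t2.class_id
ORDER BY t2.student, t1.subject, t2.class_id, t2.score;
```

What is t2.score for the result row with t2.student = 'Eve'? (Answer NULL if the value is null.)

51

FULL OUTER JOIN keeps every row from both sides; unmatched rows get NULL for the other side's columns.
Matching on t1.class_id = t2.class_id.
- t1 (class_id=8) pairs with 2 row(s) of t2.
- t1 (class_id=7) has no partner → padded with NULL.
- t1 (class_id=6) pairs with 1 row(s) of t2.
- t1 (class_id=1) has no partner → padded with NULL.
- 1 t2 row(s) had no t1 match → kept, t1 columns NULL.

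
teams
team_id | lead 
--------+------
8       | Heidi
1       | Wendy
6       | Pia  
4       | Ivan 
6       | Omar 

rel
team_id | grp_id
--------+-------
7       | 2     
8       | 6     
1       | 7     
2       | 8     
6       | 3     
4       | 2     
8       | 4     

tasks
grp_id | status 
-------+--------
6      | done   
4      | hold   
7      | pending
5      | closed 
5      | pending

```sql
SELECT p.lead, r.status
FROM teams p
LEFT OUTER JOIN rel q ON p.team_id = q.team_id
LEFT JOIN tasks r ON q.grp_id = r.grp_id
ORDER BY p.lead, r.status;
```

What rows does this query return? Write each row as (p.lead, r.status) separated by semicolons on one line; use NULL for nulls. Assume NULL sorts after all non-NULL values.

(Heidi, done); (Heidi, hold); (Ivan, NULL); (Omar, NULL); (Pia, NULL); (Wendy, pending)

Step 1 — p LEFT JOIN q on team_id → 6 row(s).
Then LEFT JOIN `tasks r` on grp_id: each of those 6 rows is kept; rows whose q.grp_id has no match in r get NULL for r's columns.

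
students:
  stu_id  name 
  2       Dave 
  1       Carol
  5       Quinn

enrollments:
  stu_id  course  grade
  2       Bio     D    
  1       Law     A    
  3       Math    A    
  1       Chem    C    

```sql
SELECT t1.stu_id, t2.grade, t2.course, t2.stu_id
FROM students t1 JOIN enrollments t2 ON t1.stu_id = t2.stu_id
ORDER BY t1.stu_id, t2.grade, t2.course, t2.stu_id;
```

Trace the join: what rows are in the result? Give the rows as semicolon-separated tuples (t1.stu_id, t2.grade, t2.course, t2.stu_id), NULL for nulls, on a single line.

(1, A, Law, 1); (1, C, Chem, 1); (2, D, Bio, 2)

INNER JOIN keeps only pairs where the ON condition holds.
Matching on t1.stu_id = t2.stu_id.
Matched pairs: 3.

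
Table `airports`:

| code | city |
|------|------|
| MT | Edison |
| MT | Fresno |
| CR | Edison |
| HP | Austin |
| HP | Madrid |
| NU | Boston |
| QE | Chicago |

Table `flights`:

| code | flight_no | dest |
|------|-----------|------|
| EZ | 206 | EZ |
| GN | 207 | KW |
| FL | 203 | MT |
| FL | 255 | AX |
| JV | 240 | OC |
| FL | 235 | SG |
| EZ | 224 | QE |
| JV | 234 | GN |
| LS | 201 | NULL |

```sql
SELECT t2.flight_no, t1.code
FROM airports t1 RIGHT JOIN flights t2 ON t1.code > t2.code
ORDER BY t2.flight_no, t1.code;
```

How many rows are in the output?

RIGHT JOIN keeps every row from `flights`; unmatched rows get NULL for `airports`'s columns.
Matching on t1.code > t2.code.
- t1[0] code=MT → 9 match(es) in t2 → 9 row(s).
- t1[1] code=MT → 9 match(es) in t2 → 9 row(s).
- t1[2] code=CR → no match.
- t1[3] code=HP → 6 match(es) in t2 → 6 row(s).
- t1[4] code=HP → 6 match(es) in t2 → 6 row(s).
- t1[5] code=NU → 9 match(es) in t2 → 9 row(s).
- t1[6] code=QE → 9 match(es) in t2 → 9 row(s).
- every t2 row matched at least one t1 row.
Total: 48 rows.

48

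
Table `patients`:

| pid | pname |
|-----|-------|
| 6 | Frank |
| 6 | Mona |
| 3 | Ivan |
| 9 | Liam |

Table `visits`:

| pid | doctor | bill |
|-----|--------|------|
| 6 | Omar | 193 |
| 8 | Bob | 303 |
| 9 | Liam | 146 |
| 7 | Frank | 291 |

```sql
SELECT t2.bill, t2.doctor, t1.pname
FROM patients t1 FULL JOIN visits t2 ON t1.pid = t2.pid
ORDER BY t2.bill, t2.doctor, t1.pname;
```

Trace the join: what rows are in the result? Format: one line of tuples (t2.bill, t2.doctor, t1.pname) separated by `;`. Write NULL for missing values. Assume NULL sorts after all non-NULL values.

(146, Liam, Liam); (193, Omar, Frank); (193, Omar, Mona); (291, Frank, NULL); (303, Bob, NULL); (NULL, NULL, Ivan)

FULL OUTER JOIN keeps every row from both sides; unmatched rows get NULL for the other side's columns.
Matching on t1.pid = t2.pid.
- t1[0] pid=6 → 1 match(es) in t2 → 1 row(s).
- t1[1] pid=6 → 1 match(es) in t2 → 1 row(s).
- t1[2] pid=3 → no match; kept with NULLs on the t2 side.
- t1[3] pid=9 → 1 match(es) in t2 → 1 row(s).
- plus 2 unmatched t2 row(s), each kept with NULL t1 columns.
After projecting and ordering:
t2.bill | t2.doctor | t1.pname
146 | Liam | Liam
193 | Omar | Frank
193 | Omar | Mona
291 | Frank | NULL
303 | Bob | NULL
NULL | NULL | Ivan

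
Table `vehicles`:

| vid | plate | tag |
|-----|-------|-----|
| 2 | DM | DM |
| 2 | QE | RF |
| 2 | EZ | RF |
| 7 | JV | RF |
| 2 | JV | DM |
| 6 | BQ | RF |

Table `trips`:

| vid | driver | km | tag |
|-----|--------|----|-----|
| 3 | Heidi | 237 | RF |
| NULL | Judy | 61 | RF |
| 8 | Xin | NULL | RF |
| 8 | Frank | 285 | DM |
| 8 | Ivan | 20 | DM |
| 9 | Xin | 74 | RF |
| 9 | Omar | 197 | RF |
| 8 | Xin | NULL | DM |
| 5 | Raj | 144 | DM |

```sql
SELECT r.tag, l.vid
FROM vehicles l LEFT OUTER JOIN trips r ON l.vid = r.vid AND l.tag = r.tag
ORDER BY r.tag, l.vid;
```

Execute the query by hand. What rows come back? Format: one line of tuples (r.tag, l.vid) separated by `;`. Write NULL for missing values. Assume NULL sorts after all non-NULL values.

(NULL, 2); (NULL, 2); (NULL, 2); (NULL, 2); (NULL, 6); (NULL, 7)

LEFT JOIN keeps every row from `vehicles`; unmatched rows get NULL for `trips`'s columns.
Matching on l.vid = r.vid AND l.tag = r.tag. A NULL in a compared column never satisfies the condition.
- l row (vid=2, tag=DM): no match → kept, r columns NULL.
- l row (vid=2, tag=RF): no match → kept, r columns NULL.
- l row (vid=2, tag=RF): no match → kept, r columns NULL.
- l row (vid=7, tag=RF): no match → kept, r columns NULL.
- l row (vid=2, tag=DM): no match → kept, r columns NULL.
- l row (vid=6, tag=RF): no match → kept, r columns NULL.
After projecting and ordering:
r.tag | l.vid
NULL | 2
NULL | 2
NULL | 2
NULL | 2
NULL | 6
NULL | 7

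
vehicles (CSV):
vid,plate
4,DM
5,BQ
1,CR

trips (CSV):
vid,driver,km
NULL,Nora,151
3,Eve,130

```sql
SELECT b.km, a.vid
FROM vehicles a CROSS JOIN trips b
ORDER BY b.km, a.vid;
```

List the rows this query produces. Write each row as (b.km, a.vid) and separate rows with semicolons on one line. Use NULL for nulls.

(130, 1); (130, 4); (130, 5); (151, 1); (151, 4); (151, 5)

CROSS JOIN pairs every row of `vehicles` with every row of `trips`: 3 × 2 = 6 rows.
After projecting and ordering:
b.km | a.vid
130 | 1
130 | 4
130 | 5
151 | 1
151 | 4
151 | 5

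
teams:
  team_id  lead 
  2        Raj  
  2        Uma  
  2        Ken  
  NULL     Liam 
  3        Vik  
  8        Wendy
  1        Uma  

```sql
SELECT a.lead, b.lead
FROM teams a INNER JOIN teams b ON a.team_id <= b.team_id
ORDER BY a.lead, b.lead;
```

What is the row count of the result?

INNER JOIN keeps only pairs where the ON condition holds.
Matching on a.team_id <= b.team_id. A NULL in a compared column never satisfies the condition.
Matched pairs: 24.
Total: 24 rows.

24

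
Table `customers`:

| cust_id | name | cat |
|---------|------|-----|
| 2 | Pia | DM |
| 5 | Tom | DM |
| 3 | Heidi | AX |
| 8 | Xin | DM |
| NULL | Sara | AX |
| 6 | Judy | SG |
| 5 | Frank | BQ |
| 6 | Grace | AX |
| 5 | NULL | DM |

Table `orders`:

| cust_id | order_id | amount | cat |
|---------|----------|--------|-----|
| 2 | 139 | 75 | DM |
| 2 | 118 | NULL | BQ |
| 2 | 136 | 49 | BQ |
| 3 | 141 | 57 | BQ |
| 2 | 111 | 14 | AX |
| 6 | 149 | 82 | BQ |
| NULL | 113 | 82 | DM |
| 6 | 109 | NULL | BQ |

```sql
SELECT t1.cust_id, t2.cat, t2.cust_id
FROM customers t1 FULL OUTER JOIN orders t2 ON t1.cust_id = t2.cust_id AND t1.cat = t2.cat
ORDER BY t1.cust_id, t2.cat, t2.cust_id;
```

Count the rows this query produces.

16

FULL OUTER JOIN keeps every row from both sides; unmatched rows get NULL for the other side's columns.
Matching on t1.cust_id = t2.cust_id AND t1.cat = t2.cat. A NULL in a compared column never satisfies the condition.
Matched pairs: 1; unmatched t1 rows kept: 8; unmatched t2 rows kept: 7.
Total: 1 matched + 15 padded = 16 rows.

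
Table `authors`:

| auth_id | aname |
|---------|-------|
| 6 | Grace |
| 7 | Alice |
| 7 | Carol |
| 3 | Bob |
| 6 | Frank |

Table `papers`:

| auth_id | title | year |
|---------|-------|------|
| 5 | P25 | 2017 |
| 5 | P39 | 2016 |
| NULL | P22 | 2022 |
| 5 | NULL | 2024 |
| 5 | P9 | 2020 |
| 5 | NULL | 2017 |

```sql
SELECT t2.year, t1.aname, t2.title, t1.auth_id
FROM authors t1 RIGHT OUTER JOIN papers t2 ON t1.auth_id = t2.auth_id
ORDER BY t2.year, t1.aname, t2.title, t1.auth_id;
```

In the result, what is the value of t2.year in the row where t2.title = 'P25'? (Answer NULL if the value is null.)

2017

RIGHT JOIN keeps every row from `papers`; unmatched rows get NULL for `authors`'s columns.
Matching on t1.auth_id = t2.auth_id. A NULL in a compared column never satisfies the condition.
- t1 (auth_id=6) has no partner in t2.
- t1 (auth_id=7) has no partner in t2.
- t1 (auth_id=7) has no partner in t2.
- t1 (auth_id=3) has no partner in t2.
- t1 (auth_id=6) has no partner in t2.
- 6 row(s) from t2 found no t1 partner → padded with NULL.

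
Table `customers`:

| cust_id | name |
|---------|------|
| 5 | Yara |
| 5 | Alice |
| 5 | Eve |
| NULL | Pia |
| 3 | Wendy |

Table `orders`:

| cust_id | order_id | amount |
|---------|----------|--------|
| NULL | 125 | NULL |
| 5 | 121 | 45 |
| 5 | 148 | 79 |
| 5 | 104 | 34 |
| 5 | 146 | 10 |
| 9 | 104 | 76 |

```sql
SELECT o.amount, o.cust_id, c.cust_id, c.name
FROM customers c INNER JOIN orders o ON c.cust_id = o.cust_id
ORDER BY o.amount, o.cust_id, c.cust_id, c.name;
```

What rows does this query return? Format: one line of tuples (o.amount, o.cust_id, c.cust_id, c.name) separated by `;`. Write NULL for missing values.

INNER JOIN keeps only pairs where the ON condition holds.
Matching on c.cust_id = o.cust_id. A NULL in a compared column never satisfies the condition.
Matched pairs: 12.

(10, 5, 5, Alice); (10, 5, 5, Eve); (10, 5, 5, Yara); (34, 5, 5, Alice); (34, 5, 5, Eve); (34, 5, 5, Yara); (45, 5, 5, Alice); (45, 5, 5, Eve); (45, 5, 5, Yara); (79, 5, 5, Alice); (79, 5, 5, Eve); (79, 5, 5, Yara)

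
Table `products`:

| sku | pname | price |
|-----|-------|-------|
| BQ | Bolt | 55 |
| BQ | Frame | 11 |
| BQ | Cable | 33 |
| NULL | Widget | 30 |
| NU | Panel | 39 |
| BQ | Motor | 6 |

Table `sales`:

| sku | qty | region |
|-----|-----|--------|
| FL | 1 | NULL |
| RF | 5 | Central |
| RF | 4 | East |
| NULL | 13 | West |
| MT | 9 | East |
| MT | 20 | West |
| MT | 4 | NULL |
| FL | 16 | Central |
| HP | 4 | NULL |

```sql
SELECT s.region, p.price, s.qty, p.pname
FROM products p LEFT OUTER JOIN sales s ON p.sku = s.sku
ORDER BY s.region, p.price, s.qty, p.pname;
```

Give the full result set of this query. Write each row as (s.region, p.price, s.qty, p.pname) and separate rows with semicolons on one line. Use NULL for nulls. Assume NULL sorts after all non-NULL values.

(NULL, 6, NULL, Motor); (NULL, 11, NULL, Frame); (NULL, 30, NULL, Widget); (NULL, 33, NULL, Cable); (NULL, 39, NULL, Panel); (NULL, 55, NULL, Bolt)

LEFT JOIN keeps every row from `products`; unmatched rows get NULL for `sales`'s columns.
Matching on p.sku = s.sku. A NULL in a compared column never satisfies the condition.
- p[0] sku=BQ → no match; kept with NULLs on the s side.
- p[1] sku=BQ → no match; kept with NULLs on the s side.
- p[2] sku=BQ → no match; kept with NULLs on the s side.
- p[3] sku=NULL → no match; kept with NULLs on the s side.
- p[4] sku=NU → no match; kept with NULLs on the s side.
- p[5] sku=BQ → no match; kept with NULLs on the s side.
After projecting and ordering:
s.region | p.price | s.qty | p.pname
NULL | 6 | NULL | Motor
NULL | 11 | NULL | Frame
NULL | 30 | NULL | Widget
NULL | 33 | NULL | Cable
NULL | 39 | NULL | Panel
NULL | 55 | NULL | Bolt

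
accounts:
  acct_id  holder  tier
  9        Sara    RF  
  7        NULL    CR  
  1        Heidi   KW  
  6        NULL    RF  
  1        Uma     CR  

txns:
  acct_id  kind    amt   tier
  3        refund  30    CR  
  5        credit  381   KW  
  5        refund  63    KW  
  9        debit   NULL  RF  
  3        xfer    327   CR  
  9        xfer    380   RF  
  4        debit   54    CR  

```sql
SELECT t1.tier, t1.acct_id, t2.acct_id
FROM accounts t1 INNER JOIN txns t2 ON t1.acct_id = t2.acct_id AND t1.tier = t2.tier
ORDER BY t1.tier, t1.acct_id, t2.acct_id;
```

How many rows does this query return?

INNER JOIN keeps only pairs where the ON condition holds.
Matching on t1.acct_id = t2.acct_id AND t1.tier = t2.tier.
- t1 row (acct_id=9, tier=RF): matches 2 t2 row(s) → 2 output row(s).
- t1 row (acct_id=7, tier=CR): no match → dropped.
- t1 row (acct_id=1, tier=KW): no match → dropped.
- t1 row (acct_id=6, tier=RF): no match → dropped.
- t1 row (acct_id=1, tier=CR): no match → dropped.
Total: 2 rows.

2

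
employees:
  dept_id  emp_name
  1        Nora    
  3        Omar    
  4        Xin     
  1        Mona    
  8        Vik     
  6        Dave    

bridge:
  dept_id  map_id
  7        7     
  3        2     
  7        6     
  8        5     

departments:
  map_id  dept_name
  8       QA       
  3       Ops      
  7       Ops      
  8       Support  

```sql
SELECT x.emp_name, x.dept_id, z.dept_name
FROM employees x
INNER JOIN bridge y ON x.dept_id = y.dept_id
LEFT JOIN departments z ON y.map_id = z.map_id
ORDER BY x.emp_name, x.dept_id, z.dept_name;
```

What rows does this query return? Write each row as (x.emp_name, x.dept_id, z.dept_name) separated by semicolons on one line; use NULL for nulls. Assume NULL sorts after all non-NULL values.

(Omar, 3, NULL); (Vik, 8, NULL)

Evaluate left to right. First `employees x INNER JOIN bridge y` on dept_id: 2 row(s).
Then LEFT JOIN `departments z` on map_id: each of those 2 rows is kept; rows whose y.map_id has no match in z get NULL for z's columns.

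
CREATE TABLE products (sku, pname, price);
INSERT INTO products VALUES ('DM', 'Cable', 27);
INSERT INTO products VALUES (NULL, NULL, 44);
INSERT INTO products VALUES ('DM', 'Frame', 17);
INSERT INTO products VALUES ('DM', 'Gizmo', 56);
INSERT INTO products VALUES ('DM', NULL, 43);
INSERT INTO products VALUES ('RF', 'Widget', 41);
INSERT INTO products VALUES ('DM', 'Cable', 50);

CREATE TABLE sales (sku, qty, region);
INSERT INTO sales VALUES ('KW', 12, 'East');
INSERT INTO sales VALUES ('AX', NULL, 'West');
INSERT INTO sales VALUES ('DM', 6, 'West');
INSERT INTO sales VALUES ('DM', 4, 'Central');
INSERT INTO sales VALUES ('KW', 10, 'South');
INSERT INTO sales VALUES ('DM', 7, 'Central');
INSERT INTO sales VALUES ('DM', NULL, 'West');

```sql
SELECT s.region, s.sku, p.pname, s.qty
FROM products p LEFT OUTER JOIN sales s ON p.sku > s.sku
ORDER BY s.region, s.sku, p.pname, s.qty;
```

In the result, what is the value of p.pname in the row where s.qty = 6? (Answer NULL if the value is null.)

LEFT JOIN keeps every row from `products`; unmatched rows get NULL for `sales`'s columns.
Matching on p.sku > s.sku. A NULL in a compared column never satisfies the condition.
- sku=DM: 1 matching s row(s), so 1 row(s) emitted.
- sku=NULL: no s row matches, row kept with s columns NULL.
- sku=DM: 1 matching s row(s), so 1 row(s) emitted.
- sku=DM: 1 matching s row(s), so 1 row(s) emitted.
- sku=DM: 1 matching s row(s), so 1 row(s) emitted.
- sku=RF: 7 matching s row(s), so 7 row(s) emitted.
- sku=DM: 1 matching s row(s), so 1 row(s) emitted.

Widget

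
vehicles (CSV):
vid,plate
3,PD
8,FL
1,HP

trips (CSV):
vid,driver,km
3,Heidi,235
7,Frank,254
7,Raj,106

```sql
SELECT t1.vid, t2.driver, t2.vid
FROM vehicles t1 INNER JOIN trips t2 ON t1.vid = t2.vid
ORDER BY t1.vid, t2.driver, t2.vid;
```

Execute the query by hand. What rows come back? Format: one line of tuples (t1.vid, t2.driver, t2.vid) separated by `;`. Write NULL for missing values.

(3, Heidi, 3)

INNER JOIN keeps only pairs where the ON condition holds.
Matching on t1.vid = t2.vid.
- vid=3: 1 matching t2 row(s), so 1 row(s) emitted.
- vid=8: no matching t2 row, dropped.
- vid=1: no matching t2 row, dropped.
After projecting and ordering:
t1.vid | t2.driver | t2.vid
3 | Heidi | 3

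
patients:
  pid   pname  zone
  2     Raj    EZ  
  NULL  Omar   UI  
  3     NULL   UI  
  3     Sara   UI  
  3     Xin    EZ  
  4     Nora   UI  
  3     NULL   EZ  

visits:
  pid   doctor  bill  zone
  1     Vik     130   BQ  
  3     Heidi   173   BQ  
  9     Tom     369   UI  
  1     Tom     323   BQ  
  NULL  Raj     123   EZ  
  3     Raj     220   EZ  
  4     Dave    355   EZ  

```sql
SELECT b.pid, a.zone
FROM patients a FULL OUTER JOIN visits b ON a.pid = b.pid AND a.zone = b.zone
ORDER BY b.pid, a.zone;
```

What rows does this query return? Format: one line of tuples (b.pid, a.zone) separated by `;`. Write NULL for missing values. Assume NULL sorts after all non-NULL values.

FULL OUTER JOIN keeps every row from both sides; unmatched rows get NULL for the other side's columns.
Matching on a.pid = b.pid AND a.zone = b.zone. A NULL in a compared column never satisfies the condition.
- a (pid=2, zone=EZ) has no partner → padded with NULL.
- a (pid=NULL, zone=UI) has no partner → padded with NULL.
- a (pid=3, zone=UI) has no partner → padded with NULL.
- a (pid=3, zone=UI) has no partner → padded with NULL.
- a (pid=3, zone=EZ) pairs with 1 row(s) of b.
- a (pid=4, zone=UI) has no partner → padded with NULL.
- a (pid=3, zone=EZ) pairs with 1 row(s) of b.
- 6 b row(s) had no a match → kept, a columns NULL.

(1, NULL); (1, NULL); (3, EZ); (3, EZ); (3, NULL); (4, NULL); (9, NULL); (NULL, EZ); (NULL, UI); (NULL, UI); (NULL, UI); (NULL, UI); (NULL, NULL)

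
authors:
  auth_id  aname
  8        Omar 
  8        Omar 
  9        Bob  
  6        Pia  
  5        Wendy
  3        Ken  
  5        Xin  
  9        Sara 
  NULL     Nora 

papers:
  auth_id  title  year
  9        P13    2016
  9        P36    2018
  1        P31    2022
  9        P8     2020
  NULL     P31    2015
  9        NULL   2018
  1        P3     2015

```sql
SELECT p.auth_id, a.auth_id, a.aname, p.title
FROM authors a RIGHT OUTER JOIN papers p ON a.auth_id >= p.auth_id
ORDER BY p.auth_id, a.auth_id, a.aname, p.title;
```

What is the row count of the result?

RIGHT JOIN keeps every row from `papers`; unmatched rows get NULL for `authors`'s columns.
Matching on a.auth_id >= p.auth_id. A NULL in a compared column never satisfies the condition.
Matched pairs: 24; unmatched p rows kept: 1.
Total: 24 matched + 1 padded = 25 rows.

25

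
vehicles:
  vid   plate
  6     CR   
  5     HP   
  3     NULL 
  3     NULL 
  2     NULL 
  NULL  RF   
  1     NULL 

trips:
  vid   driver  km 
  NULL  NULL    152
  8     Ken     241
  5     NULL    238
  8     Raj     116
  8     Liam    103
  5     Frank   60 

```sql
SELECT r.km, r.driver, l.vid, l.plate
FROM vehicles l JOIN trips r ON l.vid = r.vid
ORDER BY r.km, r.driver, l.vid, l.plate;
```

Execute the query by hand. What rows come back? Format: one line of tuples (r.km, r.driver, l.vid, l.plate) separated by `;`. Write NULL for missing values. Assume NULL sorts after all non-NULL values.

INNER JOIN keeps only pairs where the ON condition holds.
Matching on l.vid = r.vid. A NULL in a compared column never satisfies the condition.
Matched pairs: 2.

(60, Frank, 5, HP); (238, NULL, 5, HP)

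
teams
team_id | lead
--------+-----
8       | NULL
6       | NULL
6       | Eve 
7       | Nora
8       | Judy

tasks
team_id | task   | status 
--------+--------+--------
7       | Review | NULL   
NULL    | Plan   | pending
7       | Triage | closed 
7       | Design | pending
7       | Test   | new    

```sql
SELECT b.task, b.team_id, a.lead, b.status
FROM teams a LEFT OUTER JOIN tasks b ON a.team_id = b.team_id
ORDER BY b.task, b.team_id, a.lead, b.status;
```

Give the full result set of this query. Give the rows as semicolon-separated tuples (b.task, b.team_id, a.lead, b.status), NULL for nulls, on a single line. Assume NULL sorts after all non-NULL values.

(Design, 7, Nora, pending); (Review, 7, Nora, NULL); (Test, 7, Nora, new); (Triage, 7, Nora, closed); (NULL, NULL, Eve, NULL); (NULL, NULL, Judy, NULL); (NULL, NULL, NULL, NULL); (NULL, NULL, NULL, NULL)

LEFT JOIN keeps every row from `teams`; unmatched rows get NULL for `tasks`'s columns.
Matching on a.team_id = b.team_id. A NULL in a compared column never satisfies the condition.
- a row (team_id=8): no match → kept, b columns NULL.
- a row (team_id=6): no match → kept, b columns NULL.
- a row (team_id=6): no match → kept, b columns NULL.
- a row (team_id=7): matches 4 b row(s) → 4 output row(s).
- a row (team_id=8): no match → kept, b columns NULL.
After projecting and ordering:
b.task | b.team_id | a.lead | b.status
Design | 7 | Nora | pending
Review | 7 | Nora | NULL
Test | 7 | Nora | new
Triage | 7 | Nora | closed
NULL | NULL | Eve | NULL
NULL | NULL | Judy | NULL
NULL | NULL | NULL | NULL
NULL | NULL | NULL | NULL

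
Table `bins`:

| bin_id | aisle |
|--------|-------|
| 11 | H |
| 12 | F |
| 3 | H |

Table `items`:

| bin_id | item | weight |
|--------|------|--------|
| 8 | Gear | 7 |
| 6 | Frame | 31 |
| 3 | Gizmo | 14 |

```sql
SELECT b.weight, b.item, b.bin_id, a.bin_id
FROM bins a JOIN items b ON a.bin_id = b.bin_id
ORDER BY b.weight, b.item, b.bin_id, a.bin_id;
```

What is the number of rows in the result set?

INNER JOIN keeps only pairs where the ON condition holds.
Matching on a.bin_id = b.bin_id.
- bin_id=11: no matching b row, dropped.
- bin_id=12: no matching b row, dropped.
- bin_id=3: 1 matching b row(s), so 1 row(s) emitted.
Total: 1 rows.

1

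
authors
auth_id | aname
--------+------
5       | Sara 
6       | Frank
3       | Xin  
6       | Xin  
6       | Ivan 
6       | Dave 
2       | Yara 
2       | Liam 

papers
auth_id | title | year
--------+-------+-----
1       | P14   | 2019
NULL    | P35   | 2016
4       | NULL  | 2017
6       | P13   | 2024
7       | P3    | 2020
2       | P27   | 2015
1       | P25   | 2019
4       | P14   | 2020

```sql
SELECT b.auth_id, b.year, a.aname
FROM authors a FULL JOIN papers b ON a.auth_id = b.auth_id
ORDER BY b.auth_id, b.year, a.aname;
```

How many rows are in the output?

FULL OUTER JOIN keeps every row from both sides; unmatched rows get NULL for the other side's columns.
Matching on a.auth_id = b.auth_id. A NULL in a compared column never satisfies the condition.
- a[0] auth_id=5 → no match; kept with NULLs on the b side.
- a[1] auth_id=6 → 1 match(es) in b → 1 row(s).
- a[2] auth_id=3 → no match; kept with NULLs on the b side.
- a[3] auth_id=6 → 1 match(es) in b → 1 row(s).
- a[4] auth_id=6 → 1 match(es) in b → 1 row(s).
- a[5] auth_id=6 → 1 match(es) in b → 1 row(s).
- a[6] auth_id=2 → 1 match(es) in b → 1 row(s).
- a[7] auth_id=2 → 1 match(es) in b → 1 row(s).
- plus 6 unmatched b row(s), each kept with NULL a columns.
Total: 6 matched + 8 padded = 14 rows.

14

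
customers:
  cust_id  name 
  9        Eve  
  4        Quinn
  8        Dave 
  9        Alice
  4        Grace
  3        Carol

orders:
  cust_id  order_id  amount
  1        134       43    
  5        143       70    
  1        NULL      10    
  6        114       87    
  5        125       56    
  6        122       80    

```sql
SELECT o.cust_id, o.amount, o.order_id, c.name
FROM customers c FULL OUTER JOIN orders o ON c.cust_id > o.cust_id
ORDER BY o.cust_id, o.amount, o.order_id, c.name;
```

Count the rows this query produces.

FULL OUTER JOIN keeps every row from both sides; unmatched rows get NULL for the other side's columns.
Matching on c.cust_id > o.cust_id.
Matched pairs: 24; unmatched c rows kept: 0; unmatched o rows kept: 0.
Total: 24 rows.

24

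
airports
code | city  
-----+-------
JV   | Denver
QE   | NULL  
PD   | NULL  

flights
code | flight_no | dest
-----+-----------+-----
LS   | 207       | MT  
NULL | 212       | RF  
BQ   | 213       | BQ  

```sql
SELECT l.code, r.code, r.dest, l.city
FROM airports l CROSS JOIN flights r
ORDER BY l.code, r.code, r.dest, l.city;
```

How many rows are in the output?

9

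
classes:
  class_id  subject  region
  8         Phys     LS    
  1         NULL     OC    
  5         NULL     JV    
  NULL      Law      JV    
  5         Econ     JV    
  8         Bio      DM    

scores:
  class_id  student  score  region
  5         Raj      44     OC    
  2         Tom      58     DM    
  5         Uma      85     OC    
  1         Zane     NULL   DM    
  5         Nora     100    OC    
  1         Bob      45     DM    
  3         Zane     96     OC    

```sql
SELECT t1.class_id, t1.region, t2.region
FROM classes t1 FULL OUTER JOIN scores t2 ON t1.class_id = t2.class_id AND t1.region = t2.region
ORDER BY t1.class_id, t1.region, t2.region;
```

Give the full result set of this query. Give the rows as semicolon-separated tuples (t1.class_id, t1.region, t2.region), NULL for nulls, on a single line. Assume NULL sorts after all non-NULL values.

FULL OUTER JOIN keeps every row from both sides; unmatched rows get NULL for the other side's columns.
Matching on t1.class_id = t2.class_id AND t1.region = t2.region. A NULL in a compared column never satisfies the condition.
- class_id=8, region=LS: no t2 row matches, row kept with t2 columns NULL.
- class_id=1, region=OC: no t2 row matches, row kept with t2 columns NULL.
- class_id=5, region=JV: no t2 row matches, row kept with t2 columns NULL.
- class_id=NULL, region=JV: no t2 row matches, row kept with t2 columns NULL.
- class_id=5, region=JV: no t2 row matches, row kept with t2 columns NULL.
- class_id=8, region=DM: no t2 row matches, row kept with t2 columns NULL.
- 7 t2 row(s) had no t1 match → kept, t1 columns NULL.

(1, OC, NULL); (5, JV, NULL); (5, JV, NULL); (8, DM, NULL); (8, LS, NULL); (NULL, JV, NULL); (NULL, NULL, DM); (NULL, NULL, DM); (NULL, NULL, DM); (NULL, NULL, OC); (NULL, NULL, OC); (NULL, NULL, OC); (NULL, NULL, OC)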